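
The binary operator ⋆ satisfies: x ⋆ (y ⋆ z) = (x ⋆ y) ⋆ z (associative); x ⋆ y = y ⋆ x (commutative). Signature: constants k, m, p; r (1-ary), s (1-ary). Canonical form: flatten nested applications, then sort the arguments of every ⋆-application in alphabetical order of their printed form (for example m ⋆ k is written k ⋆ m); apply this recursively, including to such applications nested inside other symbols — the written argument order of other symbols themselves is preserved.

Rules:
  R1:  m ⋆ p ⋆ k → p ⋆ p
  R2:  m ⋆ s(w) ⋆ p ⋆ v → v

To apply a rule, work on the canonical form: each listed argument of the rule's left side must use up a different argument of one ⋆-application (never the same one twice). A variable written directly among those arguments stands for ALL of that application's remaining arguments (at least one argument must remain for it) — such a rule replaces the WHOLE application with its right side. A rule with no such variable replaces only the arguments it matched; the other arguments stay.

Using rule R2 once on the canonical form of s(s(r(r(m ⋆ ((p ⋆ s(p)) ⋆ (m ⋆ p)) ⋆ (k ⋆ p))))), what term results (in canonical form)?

Answer: s(s(r(r(k ⋆ m ⋆ p ⋆ p))))

Derivation:
Canonical form:  s(s(r(r(k ⋆ m ⋆ m ⋆ p ⋆ p ⋆ p ⋆ s(p)))))
Match R2:  consume m, p, s(p);  v := k ⋆ m ⋆ p ⋆ p, w := p
Every leftover argument binds to the variable; the entire application is replaced.
New term:  s(s(r(r(k ⋆ m ⋆ p ⋆ p))))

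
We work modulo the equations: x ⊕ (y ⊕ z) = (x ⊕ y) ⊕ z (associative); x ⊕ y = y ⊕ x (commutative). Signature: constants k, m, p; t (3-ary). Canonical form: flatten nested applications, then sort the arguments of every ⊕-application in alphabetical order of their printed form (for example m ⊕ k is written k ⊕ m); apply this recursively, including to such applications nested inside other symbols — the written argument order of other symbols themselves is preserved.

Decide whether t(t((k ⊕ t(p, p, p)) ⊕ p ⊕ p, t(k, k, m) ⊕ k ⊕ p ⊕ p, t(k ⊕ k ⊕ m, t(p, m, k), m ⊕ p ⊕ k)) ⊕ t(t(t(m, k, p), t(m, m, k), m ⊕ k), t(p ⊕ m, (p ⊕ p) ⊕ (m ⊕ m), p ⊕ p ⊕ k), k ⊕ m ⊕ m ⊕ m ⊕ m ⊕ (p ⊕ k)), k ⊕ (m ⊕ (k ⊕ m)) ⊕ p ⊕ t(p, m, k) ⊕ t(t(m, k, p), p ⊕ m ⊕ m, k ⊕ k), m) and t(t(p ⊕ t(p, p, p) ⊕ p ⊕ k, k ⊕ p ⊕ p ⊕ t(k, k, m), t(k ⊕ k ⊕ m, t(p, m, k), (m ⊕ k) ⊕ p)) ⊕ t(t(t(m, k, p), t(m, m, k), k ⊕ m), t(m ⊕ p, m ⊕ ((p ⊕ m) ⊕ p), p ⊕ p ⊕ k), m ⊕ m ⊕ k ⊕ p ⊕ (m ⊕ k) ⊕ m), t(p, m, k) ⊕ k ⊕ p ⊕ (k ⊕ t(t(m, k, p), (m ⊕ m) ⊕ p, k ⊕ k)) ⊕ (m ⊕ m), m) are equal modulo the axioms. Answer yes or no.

Left:  t(t((k ⊕ t(p, p, p)) ⊕ p ⊕ p, t(k, k, m) ⊕ k ⊕ p ⊕ p, t(k ⊕ k ⊕ m, t(p, m, k), m ⊕ p ⊕ k)) ⊕ t(t(t(m, k, p), t(m, m, k), m ⊕ k), t(p ⊕ m, (p ⊕ p) ⊕ (m ⊕ m), p ⊕ p ⊕ k), k ⊕ m ⊕ m ⊕ m ⊕ m ⊕ (p ⊕ k)), k ⊕ (m ⊕ (k ⊕ m)) ⊕ p ⊕ t(p, m, k) ⊕ t(t(m, k, p), p ⊕ m ⊕ m, k ⊕ k), m)
  Descend into:  t((k ⊕ t(p, p, p)) ⊕ p ⊕ p, t(k, k, m) ⊕ k ⊕ p ⊕ p, t(k ⊕ k ⊕ m, t(p, m, k), m ⊕ p ⊕ k)) ⊕ t(t(t(m, k, p), t(m, m, k), m ⊕ k), t(p ⊕ m, (p ⊕ p) ⊕ (m ⊕ m), p ⊕ p ⊕ k), k ⊕ m ⊕ m ⊕ m ⊕ m ⊕ (p ⊕ k))
  Inside:  t((k ⊕ t(p, p, p)) ⊕ p ⊕ p, t(k, k, m) ⊕ k ⊕ p ⊕ p, t(k ⊕ k ⊕ m, t(p, m, k), m ⊕ p ⊕ k))  →  t(k ⊕ p ⊕ p ⊕ t(p, p, p), k ⊕ p ⊕ p ⊕ t(k, k, m), t(k ⊕ k ⊕ m, t(p, m, k), k ⊕ m ⊕ p))
  Simplify inside:  t(t(t(m, k, p), t(m, m, k), m ⊕ k), t(p ⊕ m, (p ⊕ p) ⊕ (m ⊕ m), p ⊕ p ⊕ k), k ⊕ m ⊕ m ⊕ m ⊕ m ⊕ (p ⊕ k))  →  t(t(t(m, k, p), t(m, m, k), k ⊕ m), t(m ⊕ p, m ⊕ m ⊕ p ⊕ p, k ⊕ p ⊕ p), k ⊕ k ⊕ m ⊕ m ⊕ m ⊕ m ⊕ p)
  Sort arguments:  t(k ⊕ p ⊕ p ⊕ t(p, p, p), k ⊕ p ⊕ p ⊕ t(k, k, m), t(k ⊕ k ⊕ m, t(p, m, k), k ⊕ m ⊕ p)) ⊕ t(t(t(m, k, p), t(m, m, k), k ⊕ m), t(m ⊕ p, m ⊕ m ⊕ p ⊕ p, k ⊕ p ⊕ p), k ⊕ k ⊕ m ⊕ m ⊕ m ⊕ m ⊕ p)
  Put back:  t(t(k ⊕ p ⊕ p ⊕ t(p, p, p), k ⊕ p ⊕ p ⊕ t(k, k, m), t(k ⊕ k ⊕ m, t(p, m, k), k ⊕ m ⊕ p)) ⊕ t(t(t(m, k, p), t(m, m, k), k ⊕ m), t(m ⊕ p, m ⊕ m ⊕ p ⊕ p, k ⊕ p ⊕ p), k ⊕ k ⊕ m ⊕ m ⊕ m ⊕ m ⊕ p), k ⊕ k ⊕ m ⊕ m ⊕ p ⊕ t(p, m, k) ⊕ t(t(m, k, p), m ⊕ m ⊕ p, k ⊕ k), m)
Right:  t(t(p ⊕ t(p, p, p) ⊕ p ⊕ k, k ⊕ p ⊕ p ⊕ t(k, k, m), t(k ⊕ k ⊕ m, t(p, m, k), (m ⊕ k) ⊕ p)) ⊕ t(t(t(m, k, p), t(m, m, k), k ⊕ m), t(m ⊕ p, m ⊕ ((p ⊕ m) ⊕ p), p ⊕ p ⊕ k), m ⊕ m ⊕ k ⊕ p ⊕ (m ⊕ k) ⊕ m), t(p, m, k) ⊕ k ⊕ p ⊕ (k ⊕ t(t(m, k, p), (m ⊕ m) ⊕ p, k ⊕ k)) ⊕ (m ⊕ m), m)
  Work inside:  t(p ⊕ t(p, p, p) ⊕ p ⊕ k, k ⊕ p ⊕ p ⊕ t(k, k, m), t(k ⊕ k ⊕ m, t(p, m, k), (m ⊕ k) ⊕ p)) ⊕ t(t(t(m, k, p), t(m, m, k), k ⊕ m), t(m ⊕ p, m ⊕ ((p ⊕ m) ⊕ p), p ⊕ p ⊕ k), m ⊕ m ⊕ k ⊕ p ⊕ (m ⊕ k) ⊕ m)
  Simplify inside:  t(p ⊕ t(p, p, p) ⊕ p ⊕ k, k ⊕ p ⊕ p ⊕ t(k, k, m), t(k ⊕ k ⊕ m, t(p, m, k), (m ⊕ k) ⊕ p))  →  t(k ⊕ p ⊕ p ⊕ t(p, p, p), k ⊕ p ⊕ p ⊕ t(k, k, m), t(k ⊕ k ⊕ m, t(p, m, k), k ⊕ m ⊕ p))
  Simplify inside:  t(t(t(m, k, p), t(m, m, k), k ⊕ m), t(m ⊕ p, m ⊕ ((p ⊕ m) ⊕ p), p ⊕ p ⊕ k), m ⊕ m ⊕ k ⊕ p ⊕ (m ⊕ k) ⊕ m)  →  t(t(t(m, k, p), t(m, m, k), k ⊕ m), t(m ⊕ p, m ⊕ m ⊕ p ⊕ p, k ⊕ p ⊕ p), k ⊕ k ⊕ m ⊕ m ⊕ m ⊕ m ⊕ p)
  Sort:  t(k ⊕ p ⊕ p ⊕ t(p, p, p), k ⊕ p ⊕ p ⊕ t(k, k, m), t(k ⊕ k ⊕ m, t(p, m, k), k ⊕ m ⊕ p)) ⊕ t(t(t(m, k, p), t(m, m, k), k ⊕ m), t(m ⊕ p, m ⊕ m ⊕ p ⊕ p, k ⊕ p ⊕ p), k ⊕ k ⊕ m ⊕ m ⊕ m ⊕ m ⊕ p)
  Rebuild:  t(t(k ⊕ p ⊕ p ⊕ t(p, p, p), k ⊕ p ⊕ p ⊕ t(k, k, m), t(k ⊕ k ⊕ m, t(p, m, k), k ⊕ m ⊕ p)) ⊕ t(t(t(m, k, p), t(m, m, k), k ⊕ m), t(m ⊕ p, m ⊕ m ⊕ p ⊕ p, k ⊕ p ⊕ p), k ⊕ k ⊕ m ⊕ m ⊕ m ⊕ m ⊕ p), k ⊕ k ⊕ m ⊕ m ⊕ p ⊕ t(p, m, k) ⊕ t(t(m, k, p), m ⊕ m ⊕ p, k ⊕ k), m)

Answer: yes — both canonical forms are t(t(k ⊕ p ⊕ p ⊕ t(p, p, p), k ⊕ p ⊕ p ⊕ t(k, k, m), t(k ⊕ k ⊕ m, t(p, m, k), k ⊕ m ⊕ p)) ⊕ t(t(t(m, k, p), t(m, m, k), k ⊕ m), t(m ⊕ p, m ⊕ m ⊕ p ⊕ p, k ⊕ p ⊕ p), k ⊕ k ⊕ m ⊕ m ⊕ m ⊕ m ⊕ p), k ⊕ k ⊕ m ⊕ m ⊕ p ⊕ t(p, m, k) ⊕ t(t(m, k, p), m ⊕ m ⊕ p, k ⊕ k), m)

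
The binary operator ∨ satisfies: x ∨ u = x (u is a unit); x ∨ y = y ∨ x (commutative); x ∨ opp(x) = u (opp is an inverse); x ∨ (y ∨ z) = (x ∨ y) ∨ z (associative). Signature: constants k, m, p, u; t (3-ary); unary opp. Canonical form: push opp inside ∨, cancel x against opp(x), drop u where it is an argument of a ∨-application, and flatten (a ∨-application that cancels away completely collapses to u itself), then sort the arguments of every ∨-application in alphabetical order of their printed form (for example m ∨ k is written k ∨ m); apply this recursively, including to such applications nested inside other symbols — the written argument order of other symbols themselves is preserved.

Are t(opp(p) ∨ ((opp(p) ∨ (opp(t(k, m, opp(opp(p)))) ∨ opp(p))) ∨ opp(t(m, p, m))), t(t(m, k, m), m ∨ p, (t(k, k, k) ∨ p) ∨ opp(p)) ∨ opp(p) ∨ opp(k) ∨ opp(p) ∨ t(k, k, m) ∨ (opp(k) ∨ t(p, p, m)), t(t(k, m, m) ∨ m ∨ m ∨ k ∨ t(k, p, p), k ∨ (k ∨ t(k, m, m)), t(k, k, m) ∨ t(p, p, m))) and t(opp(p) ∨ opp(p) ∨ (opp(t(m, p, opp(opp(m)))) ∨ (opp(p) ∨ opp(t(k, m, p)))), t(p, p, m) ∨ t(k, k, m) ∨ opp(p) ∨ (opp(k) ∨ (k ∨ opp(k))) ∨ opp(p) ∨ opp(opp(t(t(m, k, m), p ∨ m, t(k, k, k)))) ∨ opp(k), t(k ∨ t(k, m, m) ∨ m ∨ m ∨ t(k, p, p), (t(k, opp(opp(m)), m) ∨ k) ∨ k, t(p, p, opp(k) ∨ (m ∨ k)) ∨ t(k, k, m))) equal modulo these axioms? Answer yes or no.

Left:  t(opp(p) ∨ ((opp(p) ∨ (opp(t(k, m, opp(opp(p)))) ∨ opp(p))) ∨ opp(t(m, p, m))), t(t(m, k, m), m ∨ p, (t(k, k, k) ∨ p) ∨ opp(p)) ∨ opp(p) ∨ opp(k) ∨ opp(p) ∨ t(k, k, m) ∨ (opp(k) ∨ t(p, p, m)), t(t(k, m, m) ∨ m ∨ m ∨ k ∨ t(k, p, p), k ∨ (k ∨ t(k, m, m)), t(k, k, m) ∨ t(p, p, m)))
  Work inside:  t(t(m, k, m), m ∨ p, (t(k, k, k) ∨ p) ∨ opp(p)) ∨ opp(p) ∨ opp(k) ∨ opp(p) ∨ t(k, k, m) ∨ (opp(k) ∨ t(p, p, m))
  Combine occurrences:  t(t(m, k, m), m ∨ p, t(k, k, k)) ∨ opp(p) ∨ opp(p) ∨ opp(k) ∨ opp(k) ∨ t(k, k, m) ∨ t(p, p, m)
  Order the arguments:  opp(k) ∨ opp(k) ∨ opp(p) ∨ opp(p) ∨ t(k, k, m) ∨ t(p, p, m) ∨ t(t(m, k, m), m ∨ p, t(k, k, k))
  Rebuild:  t(opp(p) ∨ opp(p) ∨ opp(p) ∨ opp(t(k, m, p)) ∨ opp(t(m, p, m)), opp(k) ∨ opp(k) ∨ opp(p) ∨ opp(p) ∨ t(k, k, m) ∨ t(p, p, m) ∨ t(t(m, k, m), m ∨ p, t(k, k, k)), t(k ∨ m ∨ m ∨ t(k, m, m) ∨ t(k, p, p), k ∨ k ∨ t(k, m, m), t(k, k, m) ∨ t(p, p, m)))
Right:  t(opp(p) ∨ opp(p) ∨ (opp(t(m, p, opp(opp(m)))) ∨ (opp(p) ∨ opp(t(k, m, p)))), t(p, p, m) ∨ t(k, k, m) ∨ opp(p) ∨ (opp(k) ∨ (k ∨ opp(k))) ∨ opp(p) ∨ opp(opp(t(t(m, k, m), p ∨ m, t(k, k, k)))) ∨ opp(k), t(k ∨ t(k, m, m) ∨ m ∨ m ∨ t(k, p, p), (t(k, opp(opp(m)), m) ∨ k) ∨ k, t(p, p, opp(k) ∨ (m ∨ k)) ∨ t(k, k, m)))
  Work inside:  t(p, p, m) ∨ t(k, k, m) ∨ opp(p) ∨ (opp(k) ∨ (k ∨ opp(k))) ∨ opp(p) ∨ opp(opp(t(t(m, k, m), p ∨ m, t(k, k, k)))) ∨ opp(k)
  Push opp inside:  distribute opp over ∨ and collapse double opp
  Collect terms:  t(p, p, m) ∨ t(k, k, m) ∨ opp(p) ∨ opp(p) ∨ opp(k) ∨ opp(k) ∨ t(t(m, k, m), m ∨ p, t(k, k, k))
  Sort:  opp(k) ∨ opp(k) ∨ opp(p) ∨ opp(p) ∨ t(k, k, m) ∨ t(p, p, m) ∨ t(t(m, k, m), m ∨ p, t(k, k, k))
  Put back:  t(opp(p) ∨ opp(p) ∨ opp(p) ∨ opp(t(k, m, p)) ∨ opp(t(m, p, m)), opp(k) ∨ opp(k) ∨ opp(p) ∨ opp(p) ∨ t(k, k, m) ∨ t(p, p, m) ∨ t(t(m, k, m), m ∨ p, t(k, k, k)), t(k ∨ m ∨ m ∨ t(k, m, m) ∨ t(k, p, p), k ∨ k ∨ t(k, m, m), t(k, k, m) ∨ t(p, p, m)))

Answer: yes — both canonical forms are t(opp(p) ∨ opp(p) ∨ opp(p) ∨ opp(t(k, m, p)) ∨ opp(t(m, p, m)), opp(k) ∨ opp(k) ∨ opp(p) ∨ opp(p) ∨ t(k, k, m) ∨ t(p, p, m) ∨ t(t(m, k, m), m ∨ p, t(k, k, k)), t(k ∨ m ∨ m ∨ t(k, m, m) ∨ t(k, p, p), k ∨ k ∨ t(k, m, m), t(k, k, m) ∨ t(p, p, m)))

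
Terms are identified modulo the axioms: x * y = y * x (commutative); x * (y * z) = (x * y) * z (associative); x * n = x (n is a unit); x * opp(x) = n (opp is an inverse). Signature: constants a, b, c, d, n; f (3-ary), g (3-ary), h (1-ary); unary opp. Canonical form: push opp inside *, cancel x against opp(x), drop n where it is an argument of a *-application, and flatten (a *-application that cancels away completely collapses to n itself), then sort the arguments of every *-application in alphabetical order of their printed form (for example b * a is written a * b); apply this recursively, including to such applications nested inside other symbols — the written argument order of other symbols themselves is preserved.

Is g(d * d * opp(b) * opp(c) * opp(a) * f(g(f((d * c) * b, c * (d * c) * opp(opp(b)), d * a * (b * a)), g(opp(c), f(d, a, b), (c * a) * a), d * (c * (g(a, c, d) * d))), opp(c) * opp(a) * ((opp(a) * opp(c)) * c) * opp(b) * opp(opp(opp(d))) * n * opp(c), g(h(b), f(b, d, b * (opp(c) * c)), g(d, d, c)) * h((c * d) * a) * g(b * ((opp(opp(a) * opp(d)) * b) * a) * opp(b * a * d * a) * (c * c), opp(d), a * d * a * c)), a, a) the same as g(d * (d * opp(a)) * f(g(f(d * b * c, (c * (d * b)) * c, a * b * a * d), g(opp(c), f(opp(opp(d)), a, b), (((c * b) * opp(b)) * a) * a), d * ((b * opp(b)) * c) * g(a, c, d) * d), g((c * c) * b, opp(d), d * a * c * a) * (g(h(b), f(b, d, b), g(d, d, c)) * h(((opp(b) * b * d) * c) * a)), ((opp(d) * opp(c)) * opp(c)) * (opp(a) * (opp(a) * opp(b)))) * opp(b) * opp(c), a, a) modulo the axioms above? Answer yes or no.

Left:  g(d * d * opp(b) * opp(c) * opp(a) * f(g(f((d * c) * b, c * (d * c) * opp(opp(b)), d * a * (b * a)), g(opp(c), f(d, a, b), (c * a) * a), d * (c * (g(a, c, d) * d))), opp(c) * opp(a) * ((opp(a) * opp(c)) * c) * opp(b) * opp(opp(opp(d))) * n * opp(c), g(h(b), f(b, d, b * (opp(c) * c)), g(d, d, c)) * h((c * d) * a) * g(b * ((opp(opp(a) * opp(d)) * b) * a) * opp(b * a * d * a) * (c * c), opp(d), a * d * a * c)), a, a)
  Descend into:  d * d * opp(b) * opp(c) * opp(a) * f(g(f((d * c) * b, c * (d * c) * opp(opp(b)), d * a * (b * a)), g(opp(c), f(d, a, b), (c * a) * a), d * (c * (g(a, c, d) * d))), opp(c) * opp(a) * ((opp(a) * opp(c)) * c) * opp(b) * opp(opp(opp(d))) * n * opp(c), g(h(b), f(b, d, b * (opp(c) * c)), g(d, d, c)) * h((c * d) * a) * g(b * ((opp(opp(a) * opp(d)) * b) * a) * opp(b * a * d * a) * (c * c), opp(d), a * d * a * c))
  Push opp inside:  distribute opp over * and collapse double opp
  Collect:  d * d * opp(b) * opp(c) * opp(a) * f(g(f(b * c * d, b * c * c * d, a * a * b * d), g(opp(c), f(d, a, b), a * a * c), c * d * d * g(a, c, d)), opp(a) * opp(a) * opp(b) * opp(c) * opp(c) * opp(d), g(b * c * c, opp(d), a * a * c * d) * g(h(b), f(b, d, b), g(d, d, c)) * h(a * c * d))
  Sort:  d * d * f(g(f(b * c * d, b * c * c * d, a * a * b * d), g(opp(c), f(d, a, b), a * a * c), c * d * d * g(a, c, d)), opp(a) * opp(a) * opp(b) * opp(c) * opp(c) * opp(d), g(b * c * c, opp(d), a * a * c * d) * g(h(b), f(b, d, b), g(d, d, c)) * h(a * c * d)) * opp(a) * opp(b) * opp(c)
  Reassemble:  g(d * d * f(g(f(b * c * d, b * c * c * d, a * a * b * d), g(opp(c), f(d, a, b), a * a * c), c * d * d * g(a, c, d)), opp(a) * opp(a) * opp(b) * opp(c) * opp(c) * opp(d), g(b * c * c, opp(d), a * a * c * d) * g(h(b), f(b, d, b), g(d, d, c)) * h(a * c * d)) * opp(a) * opp(b) * opp(c), a, a)
Right:  g(d * (d * opp(a)) * f(g(f(d * b * c, (c * (d * b)) * c, a * b * a * d), g(opp(c), f(opp(opp(d)), a, b), (((c * b) * opp(b)) * a) * a), d * ((b * opp(b)) * c) * g(a, c, d) * d), g((c * c) * b, opp(d), d * a * c * a) * (g(h(b), f(b, d, b), g(d, d, c)) * h(((opp(b) * b * d) * c) * a)), ((opp(d) * opp(c)) * opp(c)) * (opp(a) * (opp(a) * opp(b)))) * opp(b) * opp(c), a, a)
  Focus inside:  d * (d * opp(a)) * f(g(f(d * b * c, (c * (d * b)) * c, a * b * a * d), g(opp(c), f(opp(opp(d)), a, b), (((c * b) * opp(b)) * a) * a), d * ((b * opp(b)) * c) * g(a, c, d) * d), g((c * c) * b, opp(d), d * a * c * a) * (g(h(b), f(b, d, b), g(d, d, c)) * h(((opp(b) * b * d) * c) * a)), ((opp(d) * opp(c)) * opp(c)) * (opp(a) * (opp(a) * opp(b)))) * opp(b) * opp(c)
  Push opp inside:  distribute opp over * and collapse double opp
  Collect:  d * d * opp(a) * f(g(f(b * c * d, b * c * c * d, a * a * b * d), g(opp(c), f(d, a, b), a * a * c), c * d * d * g(a, c, d)), g(b * c * c, opp(d), a * a * c * d) * g(h(b), f(b, d, b), g(d, d, c)) * h(a * c * d), opp(a) * opp(a) * opp(b) * opp(c) * opp(c) * opp(d)) * opp(b) * opp(c)
  Sort:  d * d * f(g(f(b * c * d, b * c * c * d, a * a * b * d), g(opp(c), f(d, a, b), a * a * c), c * d * d * g(a, c, d)), g(b * c * c, opp(d), a * a * c * d) * g(h(b), f(b, d, b), g(d, d, c)) * h(a * c * d), opp(a) * opp(a) * opp(b) * opp(c) * opp(c) * opp(d)) * opp(a) * opp(b) * opp(c)
  Rebuild:  g(d * d * f(g(f(b * c * d, b * c * c * d, a * a * b * d), g(opp(c), f(d, a, b), a * a * c), c * d * d * g(a, c, d)), g(b * c * c, opp(d), a * a * c * d) * g(h(b), f(b, d, b), g(d, d, c)) * h(a * c * d), opp(a) * opp(a) * opp(b) * opp(c) * opp(c) * opp(d)) * opp(a) * opp(b) * opp(c), a, a)

Answer: no — g(d * d * f(g(f(b * c * d, b * c * c * d, a * a * b * d), g(opp(c), f(d, a, b), a * a * c), c * d * d * g(a, c, d)), opp(a) * opp(a) * opp(b) * opp(c) * opp(c) * opp(d), g(b * c * c, opp(d), a * a * c * d) * g(h(b), f(b, d, b), g(d, d, c)) * h(a * c * d)) * opp(a) * opp(b) * opp(c), a, a) vs g(d * d * f(g(f(b * c * d, b * c * c * d, a * a * b * d), g(opp(c), f(d, a, b), a * a * c), c * d * d * g(a, c, d)), g(b * c * c, opp(d), a * a * c * d) * g(h(b), f(b, d, b), g(d, d, c)) * h(a * c * d), opp(a) * opp(a) * opp(b) * opp(c) * opp(c) * opp(d)) * opp(a) * opp(b) * opp(c), a, a)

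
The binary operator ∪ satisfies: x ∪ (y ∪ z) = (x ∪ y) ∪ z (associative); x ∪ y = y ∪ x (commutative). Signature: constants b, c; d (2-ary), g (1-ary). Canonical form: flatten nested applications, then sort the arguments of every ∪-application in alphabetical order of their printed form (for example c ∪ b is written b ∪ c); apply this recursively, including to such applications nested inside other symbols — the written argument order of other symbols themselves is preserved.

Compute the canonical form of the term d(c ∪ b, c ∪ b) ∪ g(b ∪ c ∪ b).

Answer: d(b ∪ c, b ∪ c) ∪ g(b ∪ b ∪ c)

Derivation:
Canonicalize subterm:  d(c ∪ b, c ∪ b)  →  d(b ∪ c, b ∪ c)
Simplify inside:  g(b ∪ c ∪ b)  →  g(b ∪ b ∪ c)
Sort arguments:  d(b ∪ c, b ∪ c) ∪ g(b ∪ b ∪ c)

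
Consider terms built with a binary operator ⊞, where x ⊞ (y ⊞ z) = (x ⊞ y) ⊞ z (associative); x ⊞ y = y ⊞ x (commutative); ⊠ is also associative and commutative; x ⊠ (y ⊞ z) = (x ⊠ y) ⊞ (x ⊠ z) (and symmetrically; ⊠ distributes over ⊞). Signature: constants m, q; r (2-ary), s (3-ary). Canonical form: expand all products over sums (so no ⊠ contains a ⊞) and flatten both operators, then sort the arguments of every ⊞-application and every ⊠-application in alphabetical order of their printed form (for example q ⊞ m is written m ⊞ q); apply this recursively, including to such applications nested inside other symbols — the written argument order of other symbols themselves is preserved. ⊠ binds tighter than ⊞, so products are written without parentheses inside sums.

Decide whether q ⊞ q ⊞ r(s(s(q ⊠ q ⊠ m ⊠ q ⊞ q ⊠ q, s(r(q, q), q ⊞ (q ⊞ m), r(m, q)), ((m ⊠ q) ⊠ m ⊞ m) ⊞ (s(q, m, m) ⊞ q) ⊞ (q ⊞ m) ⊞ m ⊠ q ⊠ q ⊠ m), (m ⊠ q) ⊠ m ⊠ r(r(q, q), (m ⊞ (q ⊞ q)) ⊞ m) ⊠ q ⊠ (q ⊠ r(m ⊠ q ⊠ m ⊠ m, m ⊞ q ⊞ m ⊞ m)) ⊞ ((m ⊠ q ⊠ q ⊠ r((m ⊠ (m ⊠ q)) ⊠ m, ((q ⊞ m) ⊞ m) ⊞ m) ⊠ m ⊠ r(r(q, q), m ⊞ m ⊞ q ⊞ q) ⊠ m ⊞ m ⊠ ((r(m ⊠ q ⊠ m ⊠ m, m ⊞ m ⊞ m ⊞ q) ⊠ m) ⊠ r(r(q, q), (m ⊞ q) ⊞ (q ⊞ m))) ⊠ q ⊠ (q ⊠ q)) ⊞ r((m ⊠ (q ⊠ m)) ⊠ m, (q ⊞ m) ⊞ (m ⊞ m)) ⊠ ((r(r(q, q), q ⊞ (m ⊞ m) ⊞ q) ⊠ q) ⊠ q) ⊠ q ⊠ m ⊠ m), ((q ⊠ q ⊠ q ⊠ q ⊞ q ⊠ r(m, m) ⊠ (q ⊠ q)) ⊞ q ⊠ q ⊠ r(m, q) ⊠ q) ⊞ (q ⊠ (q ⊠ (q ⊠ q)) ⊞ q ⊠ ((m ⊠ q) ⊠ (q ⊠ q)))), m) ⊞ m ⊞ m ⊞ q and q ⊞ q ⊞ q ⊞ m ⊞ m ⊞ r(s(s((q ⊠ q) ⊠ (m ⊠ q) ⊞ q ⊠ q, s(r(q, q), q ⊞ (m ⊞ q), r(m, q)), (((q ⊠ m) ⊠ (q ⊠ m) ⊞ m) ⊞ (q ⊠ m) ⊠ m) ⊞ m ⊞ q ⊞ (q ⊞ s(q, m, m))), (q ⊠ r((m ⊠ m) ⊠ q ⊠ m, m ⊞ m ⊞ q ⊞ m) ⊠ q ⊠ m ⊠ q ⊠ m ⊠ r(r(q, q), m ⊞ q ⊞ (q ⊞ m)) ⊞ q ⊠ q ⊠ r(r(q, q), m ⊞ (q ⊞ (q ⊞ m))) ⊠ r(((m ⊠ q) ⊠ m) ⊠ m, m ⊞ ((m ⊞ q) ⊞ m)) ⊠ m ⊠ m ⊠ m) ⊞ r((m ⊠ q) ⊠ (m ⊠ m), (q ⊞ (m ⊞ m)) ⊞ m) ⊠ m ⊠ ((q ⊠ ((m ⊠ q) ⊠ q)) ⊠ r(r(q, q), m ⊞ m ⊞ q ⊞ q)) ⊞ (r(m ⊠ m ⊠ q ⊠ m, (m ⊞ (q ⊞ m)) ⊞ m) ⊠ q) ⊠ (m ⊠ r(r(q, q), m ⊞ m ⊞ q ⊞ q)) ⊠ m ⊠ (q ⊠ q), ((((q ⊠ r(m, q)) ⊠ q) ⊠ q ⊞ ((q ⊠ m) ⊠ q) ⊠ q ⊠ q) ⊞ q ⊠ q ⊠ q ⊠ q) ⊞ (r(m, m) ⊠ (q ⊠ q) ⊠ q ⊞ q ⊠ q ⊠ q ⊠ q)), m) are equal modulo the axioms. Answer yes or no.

Left:  q ⊞ q ⊞ r(s(s(q ⊠ q ⊠ m ⊠ q ⊞ q ⊠ q, s(r(q, q), q ⊞ (q ⊞ m), r(m, q)), ((m ⊠ q) ⊠ m ⊞ m) ⊞ (s(q, m, m) ⊞ q) ⊞ (q ⊞ m) ⊞ m ⊠ q ⊠ q ⊠ m), (m ⊠ q) ⊠ m ⊠ r(r(q, q), (m ⊞ (q ⊞ q)) ⊞ m) ⊠ q ⊠ (q ⊠ r(m ⊠ q ⊠ m ⊠ m, m ⊞ q ⊞ m ⊞ m)) ⊞ ((m ⊠ q ⊠ q ⊠ r((m ⊠ (m ⊠ q)) ⊠ m, ((q ⊞ m) ⊞ m) ⊞ m) ⊠ m ⊠ r(r(q, q), m ⊞ m ⊞ q ⊞ q) ⊠ m ⊞ m ⊠ ((r(m ⊠ q ⊠ m ⊠ m, m ⊞ m ⊞ m ⊞ q) ⊠ m) ⊠ r(r(q, q), (m ⊞ q) ⊞ (q ⊞ m))) ⊠ q ⊠ (q ⊠ q)) ⊞ r((m ⊠ (q ⊠ m)) ⊠ m, (q ⊞ m) ⊞ (m ⊞ m)) ⊠ ((r(r(q, q), q ⊞ (m ⊞ m) ⊞ q) ⊠ q) ⊠ q) ⊠ q ⊠ m ⊠ m), ((q ⊠ q ⊠ q ⊠ q ⊞ q ⊠ r(m, m) ⊠ (q ⊠ q)) ⊞ q ⊠ q ⊠ r(m, q) ⊠ q) ⊞ (q ⊠ (q ⊠ (q ⊠ q)) ⊞ q ⊠ ((m ⊠ q) ⊠ (q ⊠ q)))), m) ⊞ m ⊞ m ⊞ q
  Un-nest:  q ⊞ q ⊞ r(s(s(m ⊠ q ⊠ q ⊠ q ⊞ q ⊠ q, s(r(q, q), m ⊞ q ⊞ q, r(m, q)), m ⊞ m ⊞ m ⊠ m ⊠ q ⊞ m ⊠ m ⊠ q ⊠ q ⊞ q ⊞ q ⊞ s(q, m, m)), m ⊠ m ⊠ m ⊠ q ⊠ q ⊠ r(m ⊠ m ⊠ m ⊠ q, m ⊞ m ⊞ m ⊞ q) ⊠ r(r(q, q), m ⊞ m ⊞ q ⊞ q) ⊞ m ⊠ m ⊠ q ⊠ q ⊠ q ⊠ r(m ⊠ m ⊠ m ⊠ q, m ⊞ m ⊞ m ⊞ q) ⊠ r(r(q, q), m ⊞ m ⊞ q ⊞ q) ⊞ m ⊠ m ⊠ q ⊠ q ⊠ q ⊠ r(m ⊠ m ⊠ m ⊠ q, m ⊞ m ⊞ m ⊞ q) ⊠ r(r(q, q), m ⊞ m ⊞ q ⊞ q) ⊞ m ⊠ m ⊠ q ⊠ q ⊠ q ⊠ r(m ⊠ m ⊠ m ⊠ q, m ⊞ m ⊞ m ⊞ q) ⊠ r(r(q, q), m ⊞ m ⊞ q ⊞ q), m ⊠ q ⊠ q ⊠ q ⊠ q ⊞ q ⊠ q ⊠ q ⊠ q ⊞ q ⊠ q ⊠ q ⊠ q ⊞ q ⊠ q ⊠ q ⊠ r(m, m) ⊞ q ⊠ q ⊠ q ⊠ r(m, q)), m) ⊞ m ⊞ m ⊞ q
  Order the arguments:  m ⊞ m ⊞ q ⊞ q ⊞ q ⊞ r(s(s(m ⊠ q ⊠ q ⊠ q ⊞ q ⊠ q, s(r(q, q), m ⊞ q ⊞ q, r(m, q)), m ⊞ m ⊞ m ⊠ m ⊠ q ⊞ m ⊠ m ⊠ q ⊠ q ⊞ q ⊞ q ⊞ s(q, m, m)), m ⊠ m ⊠ m ⊠ q ⊠ q ⊠ r(m ⊠ m ⊠ m ⊠ q, m ⊞ m ⊞ m ⊞ q) ⊠ r(r(q, q), m ⊞ m ⊞ q ⊞ q) ⊞ m ⊠ m ⊠ q ⊠ q ⊠ q ⊠ r(m ⊠ m ⊠ m ⊠ q, m ⊞ m ⊞ m ⊞ q) ⊠ r(r(q, q), m ⊞ m ⊞ q ⊞ q) ⊞ m ⊠ m ⊠ q ⊠ q ⊠ q ⊠ r(m ⊠ m ⊠ m ⊠ q, m ⊞ m ⊞ m ⊞ q) ⊠ r(r(q, q), m ⊞ m ⊞ q ⊞ q) ⊞ m ⊠ m ⊠ q ⊠ q ⊠ q ⊠ r(m ⊠ m ⊠ m ⊠ q, m ⊞ m ⊞ m ⊞ q) ⊠ r(r(q, q), m ⊞ m ⊞ q ⊞ q), m ⊠ q ⊠ q ⊠ q ⊠ q ⊞ q ⊠ q ⊠ q ⊠ q ⊞ q ⊠ q ⊠ q ⊠ q ⊞ q ⊠ q ⊠ q ⊠ r(m, m) ⊞ q ⊠ q ⊠ q ⊠ r(m, q)), m)
Right:  q ⊞ q ⊞ q ⊞ m ⊞ m ⊞ r(s(s((q ⊠ q) ⊠ (m ⊠ q) ⊞ q ⊠ q, s(r(q, q), q ⊞ (m ⊞ q), r(m, q)), (((q ⊠ m) ⊠ (q ⊠ m) ⊞ m) ⊞ (q ⊠ m) ⊠ m) ⊞ m ⊞ q ⊞ (q ⊞ s(q, m, m))), (q ⊠ r((m ⊠ m) ⊠ q ⊠ m, m ⊞ m ⊞ q ⊞ m) ⊠ q ⊠ m ⊠ q ⊠ m ⊠ r(r(q, q), m ⊞ q ⊞ (q ⊞ m)) ⊞ q ⊠ q ⊠ r(r(q, q), m ⊞ (q ⊞ (q ⊞ m))) ⊠ r(((m ⊠ q) ⊠ m) ⊠ m, m ⊞ ((m ⊞ q) ⊞ m)) ⊠ m ⊠ m ⊠ m) ⊞ r((m ⊠ q) ⊠ (m ⊠ m), (q ⊞ (m ⊞ m)) ⊞ m) ⊠ m ⊠ ((q ⊠ ((m ⊠ q) ⊠ q)) ⊠ r(r(q, q), m ⊞ m ⊞ q ⊞ q)) ⊞ (r(m ⊠ m ⊠ q ⊠ m, (m ⊞ (q ⊞ m)) ⊞ m) ⊠ q) ⊠ (m ⊠ r(r(q, q), m ⊞ m ⊞ q ⊞ q)) ⊠ m ⊠ (q ⊠ q), ((((q ⊠ r(m, q)) ⊠ q) ⊠ q ⊞ ((q ⊠ m) ⊠ q) ⊠ q ⊠ q) ⊞ q ⊠ q ⊠ q ⊠ q) ⊞ (r(m, m) ⊠ (q ⊠ q) ⊠ q ⊞ q ⊠ q ⊠ q ⊠ q)), m)
  Merge nested applications:  q ⊞ q ⊞ q ⊞ m ⊞ m ⊞ r(s(s(m ⊠ q ⊠ q ⊠ q ⊞ q ⊠ q, s(r(q, q), m ⊞ q ⊞ q, r(m, q)), m ⊞ m ⊞ m ⊠ m ⊠ q ⊞ m ⊠ m ⊠ q ⊠ q ⊞ q ⊞ q ⊞ s(q, m, m)), m ⊠ m ⊠ m ⊠ q ⊠ q ⊠ r(m ⊠ m ⊠ m ⊠ q, m ⊞ m ⊞ m ⊞ q) ⊠ r(r(q, q), m ⊞ m ⊞ q ⊞ q) ⊞ m ⊠ m ⊠ q ⊠ q ⊠ q ⊠ r(m ⊠ m ⊠ m ⊠ q, m ⊞ m ⊞ m ⊞ q) ⊠ r(r(q, q), m ⊞ m ⊞ q ⊞ q) ⊞ m ⊠ m ⊠ q ⊠ q ⊠ q ⊠ r(m ⊠ m ⊠ m ⊠ q, m ⊞ m ⊞ m ⊞ q) ⊠ r(r(q, q), m ⊞ m ⊞ q ⊞ q) ⊞ m ⊠ m ⊠ q ⊠ q ⊠ q ⊠ r(m ⊠ m ⊠ m ⊠ q, m ⊞ m ⊞ m ⊞ q) ⊠ r(r(q, q), m ⊞ m ⊞ q ⊞ q), m ⊠ q ⊠ q ⊠ q ⊠ q ⊞ q ⊠ q ⊠ q ⊠ q ⊞ q ⊠ q ⊠ q ⊠ q ⊞ q ⊠ q ⊠ q ⊠ r(m, m) ⊞ q ⊠ q ⊠ q ⊠ r(m, q)), m)
  Sort:  m ⊞ m ⊞ q ⊞ q ⊞ q ⊞ r(s(s(m ⊠ q ⊠ q ⊠ q ⊞ q ⊠ q, s(r(q, q), m ⊞ q ⊞ q, r(m, q)), m ⊞ m ⊞ m ⊠ m ⊠ q ⊞ m ⊠ m ⊠ q ⊠ q ⊞ q ⊞ q ⊞ s(q, m, m)), m ⊠ m ⊠ m ⊠ q ⊠ q ⊠ r(m ⊠ m ⊠ m ⊠ q, m ⊞ m ⊞ m ⊞ q) ⊠ r(r(q, q), m ⊞ m ⊞ q ⊞ q) ⊞ m ⊠ m ⊠ q ⊠ q ⊠ q ⊠ r(m ⊠ m ⊠ m ⊠ q, m ⊞ m ⊞ m ⊞ q) ⊠ r(r(q, q), m ⊞ m ⊞ q ⊞ q) ⊞ m ⊠ m ⊠ q ⊠ q ⊠ q ⊠ r(m ⊠ m ⊠ m ⊠ q, m ⊞ m ⊞ m ⊞ q) ⊠ r(r(q, q), m ⊞ m ⊞ q ⊞ q) ⊞ m ⊠ m ⊠ q ⊠ q ⊠ q ⊠ r(m ⊠ m ⊠ m ⊠ q, m ⊞ m ⊞ m ⊞ q) ⊠ r(r(q, q), m ⊞ m ⊞ q ⊞ q), m ⊠ q ⊠ q ⊠ q ⊠ q ⊞ q ⊠ q ⊠ q ⊠ q ⊞ q ⊠ q ⊠ q ⊠ q ⊞ q ⊠ q ⊠ q ⊠ r(m, m) ⊞ q ⊠ q ⊠ q ⊠ r(m, q)), m)

Answer: yes — both canonical forms are m ⊞ m ⊞ q ⊞ q ⊞ q ⊞ r(s(s(m ⊠ q ⊠ q ⊠ q ⊞ q ⊠ q, s(r(q, q), m ⊞ q ⊞ q, r(m, q)), m ⊞ m ⊞ m ⊠ m ⊠ q ⊞ m ⊠ m ⊠ q ⊠ q ⊞ q ⊞ q ⊞ s(q, m, m)), m ⊠ m ⊠ m ⊠ q ⊠ q ⊠ r(m ⊠ m ⊠ m ⊠ q, m ⊞ m ⊞ m ⊞ q) ⊠ r(r(q, q), m ⊞ m ⊞ q ⊞ q) ⊞ m ⊠ m ⊠ q ⊠ q ⊠ q ⊠ r(m ⊠ m ⊠ m ⊠ q, m ⊞ m ⊞ m ⊞ q) ⊠ r(r(q, q), m ⊞ m ⊞ q ⊞ q) ⊞ m ⊠ m ⊠ q ⊠ q ⊠ q ⊠ r(m ⊠ m ⊠ m ⊠ q, m ⊞ m ⊞ m ⊞ q) ⊠ r(r(q, q), m ⊞ m ⊞ q ⊞ q) ⊞ m ⊠ m ⊠ q ⊠ q ⊠ q ⊠ r(m ⊠ m ⊠ m ⊠ q, m ⊞ m ⊞ m ⊞ q) ⊠ r(r(q, q), m ⊞ m ⊞ q ⊞ q), m ⊠ q ⊠ q ⊠ q ⊠ q ⊞ q ⊠ q ⊠ q ⊠ q ⊞ q ⊠ q ⊠ q ⊠ q ⊞ q ⊠ q ⊠ q ⊠ r(m, m) ⊞ q ⊠ q ⊠ q ⊠ r(m, q)), m)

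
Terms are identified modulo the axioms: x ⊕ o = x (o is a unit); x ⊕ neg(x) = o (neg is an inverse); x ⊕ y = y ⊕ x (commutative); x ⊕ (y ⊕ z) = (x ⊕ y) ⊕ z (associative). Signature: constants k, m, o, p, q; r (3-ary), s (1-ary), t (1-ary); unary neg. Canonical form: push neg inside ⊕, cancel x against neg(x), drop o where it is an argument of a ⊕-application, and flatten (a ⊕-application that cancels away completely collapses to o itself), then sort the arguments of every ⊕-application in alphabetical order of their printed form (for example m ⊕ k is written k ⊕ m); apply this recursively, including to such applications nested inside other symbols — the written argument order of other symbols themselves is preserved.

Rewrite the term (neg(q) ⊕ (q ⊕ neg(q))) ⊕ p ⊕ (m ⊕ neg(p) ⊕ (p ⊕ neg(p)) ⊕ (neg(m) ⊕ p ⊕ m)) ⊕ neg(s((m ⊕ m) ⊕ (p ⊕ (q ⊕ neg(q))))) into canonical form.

Answer: m ⊕ neg(q) ⊕ neg(s(m ⊕ m ⊕ p)) ⊕ p

Derivation:
Collect:  neg(q) ⊕ p ⊕ m ⊕ neg(s(m ⊕ m ⊕ p))
Sort:  m ⊕ neg(q) ⊕ neg(s(m ⊕ m ⊕ p)) ⊕ p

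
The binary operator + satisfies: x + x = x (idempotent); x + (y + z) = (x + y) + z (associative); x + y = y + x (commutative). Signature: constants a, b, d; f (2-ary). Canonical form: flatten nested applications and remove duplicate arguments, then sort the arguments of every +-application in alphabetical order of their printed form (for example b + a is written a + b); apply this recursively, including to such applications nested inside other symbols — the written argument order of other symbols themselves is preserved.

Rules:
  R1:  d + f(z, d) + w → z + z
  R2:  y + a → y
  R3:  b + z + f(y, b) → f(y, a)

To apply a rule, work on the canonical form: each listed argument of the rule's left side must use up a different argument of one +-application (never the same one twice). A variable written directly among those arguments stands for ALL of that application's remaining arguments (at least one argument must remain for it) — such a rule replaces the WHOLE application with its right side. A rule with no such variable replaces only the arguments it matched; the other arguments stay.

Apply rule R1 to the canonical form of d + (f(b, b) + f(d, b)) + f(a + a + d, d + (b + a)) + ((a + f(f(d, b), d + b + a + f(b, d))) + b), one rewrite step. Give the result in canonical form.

Canonical form:  a + b + d + f(a + d, a + b + d) + f(b, b) + f(d, b) + f(f(d, b), a + b + d + f(b, d))
Match R1:  consume d, f(b, d);  w := a + b, z := b
The extension variable absorbs all remaining arguments, so the whole application is rewritten.
Result:  a + b + d + f(a + d, a + b + d) + f(b, b) + f(d, b) + f(f(d, b), b)

Answer: a + b + d + f(a + d, a + b + d) + f(b, b) + f(d, b) + f(f(d, b), b)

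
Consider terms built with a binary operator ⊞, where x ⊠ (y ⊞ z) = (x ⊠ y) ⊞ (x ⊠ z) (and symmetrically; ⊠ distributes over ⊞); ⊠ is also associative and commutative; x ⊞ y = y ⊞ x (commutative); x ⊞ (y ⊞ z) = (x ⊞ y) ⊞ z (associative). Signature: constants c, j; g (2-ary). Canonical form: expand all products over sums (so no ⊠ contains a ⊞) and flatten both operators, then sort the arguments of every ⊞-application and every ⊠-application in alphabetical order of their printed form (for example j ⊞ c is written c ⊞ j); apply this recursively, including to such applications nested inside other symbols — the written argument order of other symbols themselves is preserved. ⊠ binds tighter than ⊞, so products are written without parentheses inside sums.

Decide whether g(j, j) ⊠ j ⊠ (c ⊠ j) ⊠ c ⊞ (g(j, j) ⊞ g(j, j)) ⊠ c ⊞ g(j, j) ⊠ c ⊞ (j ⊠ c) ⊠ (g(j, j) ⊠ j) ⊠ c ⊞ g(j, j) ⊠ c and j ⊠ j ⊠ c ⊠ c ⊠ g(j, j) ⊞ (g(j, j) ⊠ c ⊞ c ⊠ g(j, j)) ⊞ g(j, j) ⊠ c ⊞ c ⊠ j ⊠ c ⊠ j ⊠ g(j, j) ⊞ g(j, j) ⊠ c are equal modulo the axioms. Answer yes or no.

Answer: yes — both canonical forms are c ⊠ c ⊠ g(j, j) ⊠ j ⊠ j ⊞ c ⊠ c ⊠ g(j, j) ⊠ j ⊠ j ⊞ c ⊠ g(j, j) ⊞ c ⊠ g(j, j) ⊞ c ⊠ g(j, j) ⊞ c ⊠ g(j, j)

Derivation:
Left:  g(j, j) ⊠ j ⊠ (c ⊠ j) ⊠ c ⊞ (g(j, j) ⊞ g(j, j)) ⊠ c ⊞ g(j, j) ⊠ c ⊞ (j ⊠ c) ⊠ (g(j, j) ⊠ j) ⊠ c ⊞ g(j, j) ⊠ c
  Expand:  c ⊠ c ⊠ g(j, j) ⊠ j ⊠ j ⊞ c ⊠ g(j, j) ⊞ c ⊠ g(j, j) ⊞ c ⊠ g(j, j) ⊞ c ⊠ c ⊠ g(j, j) ⊠ j ⊠ j ⊞ c ⊠ g(j, j)
  Sort:  c ⊠ c ⊠ g(j, j) ⊠ j ⊠ j ⊞ c ⊠ c ⊠ g(j, j) ⊠ j ⊠ j ⊞ c ⊠ g(j, j) ⊞ c ⊠ g(j, j) ⊞ c ⊠ g(j, j) ⊞ c ⊠ g(j, j)
Right:  j ⊠ j ⊠ c ⊠ c ⊠ g(j, j) ⊞ (g(j, j) ⊠ c ⊞ c ⊠ g(j, j)) ⊞ g(j, j) ⊠ c ⊞ c ⊠ j ⊠ c ⊠ j ⊠ g(j, j) ⊞ g(j, j) ⊠ c
  Flatten:  c ⊠ c ⊠ g(j, j) ⊠ j ⊠ j ⊞ c ⊠ g(j, j) ⊞ c ⊠ g(j, j) ⊞ c ⊠ g(j, j) ⊞ c ⊠ c ⊠ g(j, j) ⊠ j ⊠ j ⊞ c ⊠ g(j, j)
  Sort:  c ⊠ c ⊠ g(j, j) ⊠ j ⊠ j ⊞ c ⊠ c ⊠ g(j, j) ⊠ j ⊠ j ⊞ c ⊠ g(j, j) ⊞ c ⊠ g(j, j) ⊞ c ⊠ g(j, j) ⊞ c ⊠ g(j, j)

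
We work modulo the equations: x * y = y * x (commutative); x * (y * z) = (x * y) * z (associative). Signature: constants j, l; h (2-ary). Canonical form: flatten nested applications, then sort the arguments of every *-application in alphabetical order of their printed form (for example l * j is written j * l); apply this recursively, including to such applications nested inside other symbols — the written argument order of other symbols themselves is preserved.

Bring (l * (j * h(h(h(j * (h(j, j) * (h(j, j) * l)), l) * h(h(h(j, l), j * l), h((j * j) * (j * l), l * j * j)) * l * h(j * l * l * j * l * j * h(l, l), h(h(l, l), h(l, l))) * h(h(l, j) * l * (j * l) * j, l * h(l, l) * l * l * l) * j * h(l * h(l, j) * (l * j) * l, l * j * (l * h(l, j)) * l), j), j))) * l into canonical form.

Flatten:  l * j * h(h(h(j * (h(j, j) * (h(j, j) * l)), l) * h(h(h(j, l), j * l), h((j * j) * (j * l), l * j * j)) * l * h(j * l * l * j * l * j * h(l, l), h(h(l, l), h(l, l))) * h(h(l, j) * l * (j * l) * j, l * h(l, l) * l * l * l) * j * h(l * h(l, j) * (l * j) * l, l * j * (l * h(l, j)) * l), j), j) * l
Canonicalize subterm:  h(h(h(j * (h(j, j) * (h(j, j) * l)), l) * h(h(h(j, l), j * l), h((j * j) * (j * l), l * j * j)) * l * h(j * l * l * j * l * j * h(l, l), h(h(l, l), h(l, l))) * h(h(l, j) * l * (j * l) * j, l * h(l, l) * l * l * l) * j * h(l * h(l, j) * (l * j) * l, l * j * (l * h(l, j)) * l), j), j)  →  h(h(h(h(h(j, l), j * l), h(j * j * j * l, j * j * l)) * h(h(j, j) * h(j, j) * j * l, l) * h(h(l, j) * j * j * l * l, h(l, l) * l * l * l * l) * h(h(l, j) * j * l * l * l, h(l, j) * j * l * l * l) * h(h(l, l) * j * j * j * l * l * l, h(h(l, l), h(l, l))) * j * l, j), j)
Sort arguments:  h(h(h(h(h(j, l), j * l), h(j * j * j * l, j * j * l)) * h(h(j, j) * h(j, j) * j * l, l) * h(h(l, j) * j * j * l * l, h(l, l) * l * l * l * l) * h(h(l, j) * j * l * l * l, h(l, j) * j * l * l * l) * h(h(l, l) * j * j * j * l * l * l, h(h(l, l), h(l, l))) * j * l, j), j) * j * l * l

Answer: h(h(h(h(h(j, l), j * l), h(j * j * j * l, j * j * l)) * h(h(j, j) * h(j, j) * j * l, l) * h(h(l, j) * j * j * l * l, h(l, l) * l * l * l * l) * h(h(l, j) * j * l * l * l, h(l, j) * j * l * l * l) * h(h(l, l) * j * j * j * l * l * l, h(h(l, l), h(l, l))) * j * l, j), j) * j * l * l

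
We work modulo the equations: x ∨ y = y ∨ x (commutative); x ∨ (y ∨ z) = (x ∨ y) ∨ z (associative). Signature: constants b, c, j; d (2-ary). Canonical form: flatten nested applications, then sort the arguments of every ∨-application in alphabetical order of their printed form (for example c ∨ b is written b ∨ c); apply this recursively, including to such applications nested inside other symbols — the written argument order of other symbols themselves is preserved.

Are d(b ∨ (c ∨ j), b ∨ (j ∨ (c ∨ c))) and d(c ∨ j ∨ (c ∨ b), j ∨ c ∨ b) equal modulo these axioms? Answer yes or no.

Answer: no — d(b ∨ c ∨ j, b ∨ c ∨ c ∨ j) vs d(b ∨ c ∨ c ∨ j, b ∨ c ∨ j)

Derivation:
Left:  d(b ∨ (c ∨ j), b ∨ (j ∨ (c ∨ c)))
  Focus inside:  b ∨ (j ∨ (c ∨ c))
  Flatten:  b ∨ j ∨ c ∨ c
  Order the arguments:  b ∨ c ∨ c ∨ j
  Reassemble:  d(b ∨ c ∨ j, b ∨ c ∨ c ∨ j)
Right:  d(c ∨ j ∨ (c ∨ b), j ∨ c ∨ b)
  Descend into:  c ∨ j ∨ (c ∨ b)
  Flatten:  c ∨ j ∨ c ∨ b
  Sort arguments:  b ∨ c ∨ c ∨ j
  Rebuild:  d(b ∨ c ∨ c ∨ j, b ∨ c ∨ j)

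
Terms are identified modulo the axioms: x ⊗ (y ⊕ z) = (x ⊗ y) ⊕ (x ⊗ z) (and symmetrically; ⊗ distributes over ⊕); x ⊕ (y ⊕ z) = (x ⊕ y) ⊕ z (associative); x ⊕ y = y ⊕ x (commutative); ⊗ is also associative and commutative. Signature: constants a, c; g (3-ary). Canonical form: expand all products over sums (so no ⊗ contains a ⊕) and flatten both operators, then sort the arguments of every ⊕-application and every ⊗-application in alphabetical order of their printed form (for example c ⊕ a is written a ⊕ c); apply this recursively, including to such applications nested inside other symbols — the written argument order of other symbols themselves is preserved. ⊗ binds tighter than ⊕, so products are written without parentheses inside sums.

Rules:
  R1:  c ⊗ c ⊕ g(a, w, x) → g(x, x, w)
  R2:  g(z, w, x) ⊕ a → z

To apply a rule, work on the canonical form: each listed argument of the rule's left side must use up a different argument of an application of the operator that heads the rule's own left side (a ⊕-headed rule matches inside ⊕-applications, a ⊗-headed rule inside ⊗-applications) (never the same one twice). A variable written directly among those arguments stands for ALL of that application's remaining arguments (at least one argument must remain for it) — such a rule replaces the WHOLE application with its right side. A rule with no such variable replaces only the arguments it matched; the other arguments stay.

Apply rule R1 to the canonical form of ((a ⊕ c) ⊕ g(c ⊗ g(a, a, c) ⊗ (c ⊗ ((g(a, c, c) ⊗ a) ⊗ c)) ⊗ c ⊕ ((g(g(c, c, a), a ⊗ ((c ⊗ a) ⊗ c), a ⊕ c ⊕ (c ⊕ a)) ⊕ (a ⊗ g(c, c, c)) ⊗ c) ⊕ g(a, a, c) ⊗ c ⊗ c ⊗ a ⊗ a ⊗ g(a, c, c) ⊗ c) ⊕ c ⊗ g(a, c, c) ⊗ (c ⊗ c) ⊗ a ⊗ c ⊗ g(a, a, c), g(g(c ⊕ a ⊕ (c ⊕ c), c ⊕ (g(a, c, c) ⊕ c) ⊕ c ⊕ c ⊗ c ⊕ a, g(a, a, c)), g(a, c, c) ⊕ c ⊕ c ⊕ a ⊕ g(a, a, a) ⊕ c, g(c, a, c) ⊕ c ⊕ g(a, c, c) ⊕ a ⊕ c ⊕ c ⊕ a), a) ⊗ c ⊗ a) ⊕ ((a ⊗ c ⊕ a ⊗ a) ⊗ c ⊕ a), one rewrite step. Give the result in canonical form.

Canonical form:  a ⊕ a ⊕ a ⊗ a ⊗ c ⊕ a ⊗ c ⊗ c ⊕ a ⊗ c ⊗ g(a ⊗ a ⊗ c ⊗ c ⊗ c ⊗ g(a, a, c) ⊗ g(a, c, c) ⊕ a ⊗ c ⊗ c ⊗ c ⊗ c ⊗ g(a, a, c) ⊗ g(a, c, c) ⊕ a ⊗ c ⊗ c ⊗ c ⊗ c ⊗ g(a, a, c) ⊗ g(a, c, c) ⊕ a ⊗ c ⊗ g(c, c, c) ⊕ g(g(c, c, a), a ⊗ a ⊗ c ⊗ c, a ⊕ a ⊕ c ⊕ c), g(g(a ⊕ c ⊕ c ⊕ c, a ⊕ c ⊕ c ⊕ c ⊕ c ⊗ c ⊕ g(a, c, c), g(a, a, c)), a ⊕ c ⊕ c ⊕ c ⊕ g(a, a, a) ⊕ g(a, c, c), a ⊕ a ⊕ c ⊕ c ⊕ c ⊕ g(a, c, c) ⊕ g(c, a, c)), a) ⊕ c
Match R1:  consume c ⊗ c, g(a, c, c);  w := c, x := c
Result:  a ⊕ a ⊕ a ⊗ a ⊗ c ⊕ a ⊗ c ⊗ c ⊕ a ⊗ c ⊗ g(a ⊗ a ⊗ c ⊗ c ⊗ c ⊗ g(a, a, c) ⊗ g(a, c, c) ⊕ a ⊗ c ⊗ c ⊗ c ⊗ c ⊗ g(a, a, c) ⊗ g(a, c, c) ⊕ a ⊗ c ⊗ c ⊗ c ⊗ c ⊗ g(a, a, c) ⊗ g(a, c, c) ⊕ a ⊗ c ⊗ g(c, c, c) ⊕ g(g(c, c, a), a ⊗ a ⊗ c ⊗ c, a ⊕ a ⊕ c ⊕ c), g(g(a ⊕ c ⊕ c ⊕ c, a ⊕ c ⊕ c ⊕ c ⊕ g(c, c, c), g(a, a, c)), a ⊕ c ⊕ c ⊕ c ⊕ g(a, a, a) ⊕ g(a, c, c), a ⊕ a ⊕ c ⊕ c ⊕ c ⊕ g(a, c, c) ⊕ g(c, a, c)), a) ⊕ c

Answer: a ⊕ a ⊕ a ⊗ a ⊗ c ⊕ a ⊗ c ⊗ c ⊕ a ⊗ c ⊗ g(a ⊗ a ⊗ c ⊗ c ⊗ c ⊗ g(a, a, c) ⊗ g(a, c, c) ⊕ a ⊗ c ⊗ c ⊗ c ⊗ c ⊗ g(a, a, c) ⊗ g(a, c, c) ⊕ a ⊗ c ⊗ c ⊗ c ⊗ c ⊗ g(a, a, c) ⊗ g(a, c, c) ⊕ a ⊗ c ⊗ g(c, c, c) ⊕ g(g(c, c, a), a ⊗ a ⊗ c ⊗ c, a ⊕ a ⊕ c ⊕ c), g(g(a ⊕ c ⊕ c ⊕ c, a ⊕ c ⊕ c ⊕ c ⊕ g(c, c, c), g(a, a, c)), a ⊕ c ⊕ c ⊕ c ⊕ g(a, a, a) ⊕ g(a, c, c), a ⊕ a ⊕ c ⊕ c ⊕ c ⊕ g(a, c, c) ⊕ g(c, a, c)), a) ⊕ c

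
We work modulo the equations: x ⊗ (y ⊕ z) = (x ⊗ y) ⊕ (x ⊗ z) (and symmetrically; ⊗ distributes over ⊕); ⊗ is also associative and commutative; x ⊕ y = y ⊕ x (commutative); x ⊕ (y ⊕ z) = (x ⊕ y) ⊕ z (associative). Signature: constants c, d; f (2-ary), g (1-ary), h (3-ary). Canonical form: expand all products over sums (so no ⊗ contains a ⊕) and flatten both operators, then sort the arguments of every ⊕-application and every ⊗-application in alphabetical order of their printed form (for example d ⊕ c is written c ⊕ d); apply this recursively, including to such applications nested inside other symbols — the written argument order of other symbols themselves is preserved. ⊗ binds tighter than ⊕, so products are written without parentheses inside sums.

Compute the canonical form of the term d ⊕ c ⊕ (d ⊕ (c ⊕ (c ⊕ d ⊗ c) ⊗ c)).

Answer: c ⊕ c ⊕ c ⊗ c ⊕ c ⊗ c ⊗ d ⊕ d ⊕ d

Derivation:
Expand products over sums:  d ⊕ c ⊕ d ⊕ c ⊕ c ⊗ c ⊕ c ⊗ c ⊗ d
Order the arguments:  c ⊕ c ⊕ c ⊗ c ⊕ c ⊗ c ⊗ d ⊕ d ⊕ d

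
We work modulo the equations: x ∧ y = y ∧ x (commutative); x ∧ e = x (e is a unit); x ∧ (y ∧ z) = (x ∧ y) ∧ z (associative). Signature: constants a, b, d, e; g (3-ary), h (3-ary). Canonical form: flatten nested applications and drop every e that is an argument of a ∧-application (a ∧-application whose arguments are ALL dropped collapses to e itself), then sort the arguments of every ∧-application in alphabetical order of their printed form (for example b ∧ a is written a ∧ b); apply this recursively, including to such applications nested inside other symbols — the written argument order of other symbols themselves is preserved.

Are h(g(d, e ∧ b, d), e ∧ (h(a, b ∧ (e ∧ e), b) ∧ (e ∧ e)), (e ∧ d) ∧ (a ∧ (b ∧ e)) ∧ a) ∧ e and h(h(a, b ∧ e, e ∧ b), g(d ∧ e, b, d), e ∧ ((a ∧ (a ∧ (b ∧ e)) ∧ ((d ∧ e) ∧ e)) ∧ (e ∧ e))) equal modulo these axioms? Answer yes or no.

Answer: no — h(g(d, b, d), h(a, b, b), a ∧ a ∧ b ∧ d) vs h(h(a, b, b), g(d, b, d), a ∧ a ∧ b ∧ d)

Derivation:
Left:  h(g(d, e ∧ b, d), e ∧ (h(a, b ∧ (e ∧ e), b) ∧ (e ∧ e)), (e ∧ d) ∧ (a ∧ (b ∧ e)) ∧ a) ∧ e
  Canonicalize subterm:  h(g(d, e ∧ b, d), e ∧ (h(a, b ∧ (e ∧ e), b) ∧ (e ∧ e)), (e ∧ d) ∧ (a ∧ (b ∧ e)) ∧ a)  →  h(g(d, b, d), h(a, b, b), a ∧ a ∧ b ∧ d)
  Drop the unit:  drop e
  Sort:  h(g(d, b, d), h(a, b, b), a ∧ a ∧ b ∧ d)
Right:  h(h(a, b ∧ e, e ∧ b), g(d ∧ e, b, d), e ∧ ((a ∧ (a ∧ (b ∧ e)) ∧ ((d ∧ e) ∧ e)) ∧ (e ∧ e)))
  Work inside:  e ∧ ((a ∧ (a ∧ (b ∧ e)) ∧ ((d ∧ e) ∧ e)) ∧ (e ∧ e))
  Un-nest:  e ∧ a ∧ a ∧ b ∧ e ∧ d ∧ e ∧ e ∧ e ∧ e
  Units out:  drop e (×6)
  Sort:  a ∧ a ∧ b ∧ d
  Put back:  h(h(a, b, b), g(d, b, d), a ∧ a ∧ b ∧ d)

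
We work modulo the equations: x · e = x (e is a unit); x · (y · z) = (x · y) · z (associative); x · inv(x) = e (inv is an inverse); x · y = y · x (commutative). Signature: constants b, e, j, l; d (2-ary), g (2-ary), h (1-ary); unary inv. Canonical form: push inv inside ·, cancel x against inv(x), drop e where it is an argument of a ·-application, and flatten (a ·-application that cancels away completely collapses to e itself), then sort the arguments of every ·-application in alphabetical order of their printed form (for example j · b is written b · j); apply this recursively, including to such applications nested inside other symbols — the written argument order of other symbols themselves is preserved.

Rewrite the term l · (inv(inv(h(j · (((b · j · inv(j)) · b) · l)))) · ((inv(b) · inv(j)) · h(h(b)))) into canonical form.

Answer: h(b · b · j · l) · h(h(b)) · inv(b) · inv(j) · l

Derivation:
Push inv inside:  distribute inv over · and collapse double inv
Collect terms:  l · h(b · b · j · l) · inv(b) · inv(j) · h(h(b))
Sort arguments:  h(b · b · j · l) · h(h(b)) · inv(b) · inv(j) · l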